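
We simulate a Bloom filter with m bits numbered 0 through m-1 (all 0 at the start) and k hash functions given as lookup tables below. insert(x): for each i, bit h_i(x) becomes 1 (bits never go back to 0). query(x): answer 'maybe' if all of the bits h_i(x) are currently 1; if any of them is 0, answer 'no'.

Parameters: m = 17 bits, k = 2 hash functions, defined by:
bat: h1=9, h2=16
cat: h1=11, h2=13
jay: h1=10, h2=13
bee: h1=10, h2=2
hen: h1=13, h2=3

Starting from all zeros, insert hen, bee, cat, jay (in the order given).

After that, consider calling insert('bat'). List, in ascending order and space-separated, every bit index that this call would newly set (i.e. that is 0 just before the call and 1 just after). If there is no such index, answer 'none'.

Start: bits=00000000000000000
After insert 'hen': sets bits 3 13 -> bits=00010000000001000
After insert 'bee': sets bits 2 10 -> bits=00110000001001000
After insert 'cat': sets bits 11 13 -> bits=00110000001101000
After insert 'jay': sets bits 10 13 -> bits=00110000001101000
insert 'bat' would touch bits 9 16; currently bit9=0, bit16=0
Bits that are 0 among those (would change 0->1): 9 16

Answer: 9 16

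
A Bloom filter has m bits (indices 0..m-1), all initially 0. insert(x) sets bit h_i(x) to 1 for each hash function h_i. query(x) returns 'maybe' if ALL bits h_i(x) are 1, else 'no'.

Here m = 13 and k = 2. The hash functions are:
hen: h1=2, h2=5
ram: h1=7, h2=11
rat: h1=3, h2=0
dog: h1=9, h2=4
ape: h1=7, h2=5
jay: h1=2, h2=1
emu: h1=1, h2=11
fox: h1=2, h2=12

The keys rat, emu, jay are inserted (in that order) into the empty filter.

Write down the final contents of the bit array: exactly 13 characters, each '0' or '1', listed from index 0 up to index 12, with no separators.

Answer: 1111000000010

Derivation:
Start: bits=0000000000000
After insert 'rat': sets bits 0 3 -> bits=1001000000000
After insert 'emu': sets bits 1 11 -> bits=1101000000010
After insert 'jay': sets bits 1 2 -> bits=1111000000010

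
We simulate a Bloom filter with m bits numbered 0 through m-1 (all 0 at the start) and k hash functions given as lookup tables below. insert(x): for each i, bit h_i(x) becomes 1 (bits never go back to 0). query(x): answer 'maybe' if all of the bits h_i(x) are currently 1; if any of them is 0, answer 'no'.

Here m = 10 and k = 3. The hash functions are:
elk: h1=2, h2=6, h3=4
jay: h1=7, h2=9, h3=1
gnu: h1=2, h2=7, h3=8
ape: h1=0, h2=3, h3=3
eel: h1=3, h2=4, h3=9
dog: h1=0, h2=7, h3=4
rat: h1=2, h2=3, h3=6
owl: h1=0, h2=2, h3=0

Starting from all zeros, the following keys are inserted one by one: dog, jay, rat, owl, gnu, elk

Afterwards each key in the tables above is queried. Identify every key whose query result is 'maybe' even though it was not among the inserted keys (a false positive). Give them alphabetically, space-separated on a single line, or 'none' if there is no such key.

Start: bits=0000000000
After insert 'dog': sets bits 0 4 7 -> bits=1000100100
After insert 'jay': sets bits 1 7 9 -> bits=1100100101
After insert 'rat': sets bits 2 3 6 -> bits=1111101101
After insert 'owl': sets bits 0 2 -> bits=1111101101
After insert 'gnu': sets bits 2 7 8 -> bits=1111101111
After insert 'elk': sets bits 2 4 6 -> bits=1111101111
Not inserted: ape eel — query each against bits=1111101111:
query ape: checks bit0=1, bit3=1 (all 1) -> maybe => FALSE POSITIVE
query eel: checks bit3=1, bit4=1, bit9=1 (all 1) -> maybe => FALSE POSITIVE
False positives (alphabetical): ape eel

Answer: ape eel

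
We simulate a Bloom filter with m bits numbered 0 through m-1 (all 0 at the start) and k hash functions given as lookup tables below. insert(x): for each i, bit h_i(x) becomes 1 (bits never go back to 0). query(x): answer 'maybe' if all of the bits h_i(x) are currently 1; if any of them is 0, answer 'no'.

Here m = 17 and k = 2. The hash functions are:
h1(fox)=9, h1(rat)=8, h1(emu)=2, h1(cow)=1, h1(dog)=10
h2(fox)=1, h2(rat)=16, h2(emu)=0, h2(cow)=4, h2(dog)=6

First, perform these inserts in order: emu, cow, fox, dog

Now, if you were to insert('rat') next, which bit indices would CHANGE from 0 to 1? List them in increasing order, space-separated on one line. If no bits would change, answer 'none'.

Start: bits=00000000000000000
After insert 'emu': sets bits 0 2 -> bits=10100000000000000
After insert 'cow': sets bits 1 4 -> bits=11101000000000000
After insert 'fox': sets bits 1 9 -> bits=11101000010000000
After insert 'dog': sets bits 6 10 -> bits=11101010011000000
insert 'rat' would touch bits 8 16; currently bit8=0, bit16=0
Bits that are 0 among those (would change 0->1): 8 16

Answer: 8 16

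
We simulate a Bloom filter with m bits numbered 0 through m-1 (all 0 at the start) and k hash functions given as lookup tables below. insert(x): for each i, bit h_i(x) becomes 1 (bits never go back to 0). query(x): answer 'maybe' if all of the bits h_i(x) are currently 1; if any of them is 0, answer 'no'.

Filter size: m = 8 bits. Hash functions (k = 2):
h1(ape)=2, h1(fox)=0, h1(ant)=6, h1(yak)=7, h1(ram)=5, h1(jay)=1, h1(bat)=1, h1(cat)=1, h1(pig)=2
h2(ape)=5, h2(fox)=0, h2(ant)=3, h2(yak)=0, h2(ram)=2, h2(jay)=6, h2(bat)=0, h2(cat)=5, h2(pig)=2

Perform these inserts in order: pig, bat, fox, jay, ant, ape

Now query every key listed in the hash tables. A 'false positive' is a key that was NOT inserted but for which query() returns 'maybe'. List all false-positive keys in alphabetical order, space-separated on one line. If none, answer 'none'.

Start: bits=00000000
After insert 'pig': sets bits 2 -> bits=00100000
After insert 'bat': sets bits 0 1 -> bits=11100000
After insert 'fox': sets bits 0 -> bits=11100000
After insert 'jay': sets bits 1 6 -> bits=11100010
After insert 'ant': sets bits 3 6 -> bits=11110010
After insert 'ape': sets bits 2 5 -> bits=11110110
Not inserted: cat ram yak — query each against bits=11110110:
query cat: checks bit1=1, bit5=1 (all 1) -> maybe => FALSE POSITIVE
query ram: checks bit2=1, bit5=1 (all 1) -> maybe => FALSE POSITIVE
query yak: checks bit0=1, bit7=0 (has a 0) -> no => not a false positive
False positives (alphabetical): cat ram

Answer: cat ram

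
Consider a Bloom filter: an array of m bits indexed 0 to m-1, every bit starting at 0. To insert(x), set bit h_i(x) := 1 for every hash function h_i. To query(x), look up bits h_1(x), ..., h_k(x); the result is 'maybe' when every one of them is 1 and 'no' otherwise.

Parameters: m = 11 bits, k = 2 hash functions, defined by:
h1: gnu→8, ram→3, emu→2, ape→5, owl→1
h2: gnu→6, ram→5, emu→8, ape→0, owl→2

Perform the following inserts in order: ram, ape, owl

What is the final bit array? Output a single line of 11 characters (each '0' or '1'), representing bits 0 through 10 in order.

Answer: 11110100000

Derivation:
Start: bits=00000000000
After insert 'ram': sets bits 3 5 -> bits=00010100000
After insert 'ape': sets bits 0 5 -> bits=10010100000
After insert 'owl': sets bits 1 2 -> bits=11110100000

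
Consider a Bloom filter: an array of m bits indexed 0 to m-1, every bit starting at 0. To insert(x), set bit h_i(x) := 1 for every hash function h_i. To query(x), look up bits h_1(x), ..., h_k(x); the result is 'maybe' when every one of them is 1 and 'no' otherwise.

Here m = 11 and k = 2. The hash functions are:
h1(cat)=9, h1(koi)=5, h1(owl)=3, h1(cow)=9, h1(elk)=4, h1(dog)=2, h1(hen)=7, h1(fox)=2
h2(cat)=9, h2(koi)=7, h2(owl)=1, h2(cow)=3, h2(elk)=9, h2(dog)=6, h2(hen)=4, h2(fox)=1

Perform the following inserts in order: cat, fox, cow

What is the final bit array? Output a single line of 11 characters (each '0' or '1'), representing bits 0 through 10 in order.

Answer: 01110000010

Derivation:
Start: bits=00000000000
After insert 'cat': sets bits 9 -> bits=00000000010
After insert 'fox': sets bits 1 2 -> bits=01100000010
After insert 'cow': sets bits 3 9 -> bits=01110000010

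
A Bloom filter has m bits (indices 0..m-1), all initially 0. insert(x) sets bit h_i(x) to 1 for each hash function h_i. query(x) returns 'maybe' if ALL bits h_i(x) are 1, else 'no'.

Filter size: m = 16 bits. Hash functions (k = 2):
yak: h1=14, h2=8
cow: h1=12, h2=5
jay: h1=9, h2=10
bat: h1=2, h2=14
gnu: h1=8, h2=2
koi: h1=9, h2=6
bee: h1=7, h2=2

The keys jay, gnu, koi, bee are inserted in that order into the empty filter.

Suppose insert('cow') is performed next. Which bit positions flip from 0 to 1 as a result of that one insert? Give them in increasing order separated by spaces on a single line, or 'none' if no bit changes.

Answer: 5 12

Derivation:
Start: bits=0000000000000000
After insert 'jay': sets bits 9 10 -> bits=0000000001100000
After insert 'gnu': sets bits 2 8 -> bits=0010000011100000
After insert 'koi': sets bits 6 9 -> bits=0010001011100000
After insert 'bee': sets bits 2 7 -> bits=0010001111100000
insert 'cow' would touch bits 5 12; currently bit5=0, bit12=0
Bits that are 0 among those (would change 0->1): 5 12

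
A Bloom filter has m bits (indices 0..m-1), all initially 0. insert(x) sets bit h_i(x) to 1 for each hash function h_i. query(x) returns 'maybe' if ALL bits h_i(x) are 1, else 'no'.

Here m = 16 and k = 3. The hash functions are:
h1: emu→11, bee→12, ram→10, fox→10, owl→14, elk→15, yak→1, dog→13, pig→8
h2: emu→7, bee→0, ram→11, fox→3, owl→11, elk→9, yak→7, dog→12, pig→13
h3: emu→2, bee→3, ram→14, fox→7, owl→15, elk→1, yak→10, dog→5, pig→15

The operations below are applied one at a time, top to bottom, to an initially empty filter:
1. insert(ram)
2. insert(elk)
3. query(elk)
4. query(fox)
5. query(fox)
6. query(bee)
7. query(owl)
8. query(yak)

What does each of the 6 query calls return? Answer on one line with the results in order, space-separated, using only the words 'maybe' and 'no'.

Start: bits=0000000000000000
Op 1: insert ram -> sets bits 10 11 14 -> bits=0000000000110010
Op 2: insert elk -> sets bits 1 9 15 -> bits=0100000001110011
Op 3: query elk -> checks bit1=1, bit9=1, bit15=1 (all 1) -> maybe
Op 4: query fox -> checks bit3=0, bit7=0, bit10=1 (has a 0) -> no
Op 5: query fox -> checks bit3=0, bit7=0, bit10=1 (has a 0) -> no
Op 6: query bee -> checks bit0=0, bit3=0, bit12=0 (has a 0) -> no
Op 7: query owl -> checks bit11=1, bit14=1, bit15=1 (all 1) -> maybe
Op 8: query yak -> checks bit1=1, bit7=0, bit10=1 (has a 0) -> no
Query results in order: maybe no no no maybe no

Answer: maybe no no no maybe no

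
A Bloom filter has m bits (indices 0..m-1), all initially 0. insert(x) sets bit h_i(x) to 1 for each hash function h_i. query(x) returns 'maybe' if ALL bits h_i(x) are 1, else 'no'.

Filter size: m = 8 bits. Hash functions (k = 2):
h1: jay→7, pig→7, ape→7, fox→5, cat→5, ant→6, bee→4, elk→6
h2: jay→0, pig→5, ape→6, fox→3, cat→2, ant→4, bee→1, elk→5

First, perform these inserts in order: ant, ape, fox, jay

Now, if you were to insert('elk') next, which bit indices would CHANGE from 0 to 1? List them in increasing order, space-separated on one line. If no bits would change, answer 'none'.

Start: bits=00000000
After insert 'ant': sets bits 4 6 -> bits=00001010
After insert 'ape': sets bits 6 7 -> bits=00001011
After insert 'fox': sets bits 3 5 -> bits=00011111
After insert 'jay': sets bits 0 7 -> bits=10011111
insert 'elk' would touch bits 5 6; currently bit5=1, bit6=1
Bits that are 0 among those (would change 0->1): none

Answer: none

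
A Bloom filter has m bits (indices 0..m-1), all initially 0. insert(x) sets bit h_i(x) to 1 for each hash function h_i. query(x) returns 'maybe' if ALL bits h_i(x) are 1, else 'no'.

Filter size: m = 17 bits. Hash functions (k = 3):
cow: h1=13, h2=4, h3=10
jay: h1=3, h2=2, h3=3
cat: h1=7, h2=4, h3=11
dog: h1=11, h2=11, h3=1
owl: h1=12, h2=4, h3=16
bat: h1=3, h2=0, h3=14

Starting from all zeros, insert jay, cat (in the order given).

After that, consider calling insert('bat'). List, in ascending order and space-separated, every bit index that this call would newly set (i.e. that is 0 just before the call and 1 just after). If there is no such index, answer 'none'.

Start: bits=00000000000000000
After insert 'jay': sets bits 2 3 -> bits=00110000000000000
After insert 'cat': sets bits 4 7 11 -> bits=00111001000100000
insert 'bat' would touch bits 0 3 14; currently bit0=0, bit3=1, bit14=0
Bits that are 0 among those (would change 0->1): 0 14

Answer: 0 14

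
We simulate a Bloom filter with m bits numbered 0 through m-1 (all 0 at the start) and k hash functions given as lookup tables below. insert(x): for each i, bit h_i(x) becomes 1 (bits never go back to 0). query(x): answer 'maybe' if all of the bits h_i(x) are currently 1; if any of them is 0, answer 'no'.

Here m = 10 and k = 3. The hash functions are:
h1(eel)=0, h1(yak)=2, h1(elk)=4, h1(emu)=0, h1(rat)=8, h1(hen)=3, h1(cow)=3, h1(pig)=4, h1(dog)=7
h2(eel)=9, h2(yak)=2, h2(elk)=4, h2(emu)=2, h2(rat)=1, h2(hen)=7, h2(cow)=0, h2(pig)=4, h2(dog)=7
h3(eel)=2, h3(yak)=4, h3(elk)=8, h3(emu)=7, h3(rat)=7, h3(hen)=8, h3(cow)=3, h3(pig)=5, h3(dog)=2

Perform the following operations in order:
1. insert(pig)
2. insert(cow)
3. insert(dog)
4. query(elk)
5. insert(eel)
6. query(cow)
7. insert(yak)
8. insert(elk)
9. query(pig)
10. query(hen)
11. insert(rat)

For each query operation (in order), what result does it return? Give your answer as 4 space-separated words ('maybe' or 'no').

Answer: no maybe maybe maybe

Derivation:
Start: bits=0000000000
Op 1: insert pig -> sets bits 4 5 -> bits=0000110000
Op 2: insert cow -> sets bits 0 3 -> bits=1001110000
Op 3: insert dog -> sets bits 2 7 -> bits=1011110100
Op 4: query elk -> checks bit4=1, bit8=0 (has a 0) -> no
Op 5: insert eel -> sets bits 0 2 9 -> bits=1011110101
Op 6: query cow -> checks bit0=1, bit3=1 (all 1) -> maybe
Op 7: insert yak -> sets bits 2 4 -> bits=1011110101
Op 8: insert elk -> sets bits 4 8 -> bits=1011110111
Op 9: query pig -> checks bit4=1, bit5=1 (all 1) -> maybe
Op 10: query hen -> checks bit3=1, bit7=1, bit8=1 (all 1) -> maybe
Op 11: insert rat -> sets bits 1 7 8 -> bits=1111110111
Query results in order: no maybe maybe maybe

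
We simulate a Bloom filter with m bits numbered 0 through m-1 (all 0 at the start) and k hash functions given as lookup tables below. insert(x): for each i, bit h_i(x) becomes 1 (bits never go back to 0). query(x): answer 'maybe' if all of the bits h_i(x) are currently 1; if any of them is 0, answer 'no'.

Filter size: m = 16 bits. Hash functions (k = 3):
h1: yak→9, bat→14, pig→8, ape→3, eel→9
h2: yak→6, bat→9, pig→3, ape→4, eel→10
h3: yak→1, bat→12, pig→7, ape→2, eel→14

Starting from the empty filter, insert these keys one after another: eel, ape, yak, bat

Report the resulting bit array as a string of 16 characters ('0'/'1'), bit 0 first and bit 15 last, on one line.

Start: bits=0000000000000000
After insert 'eel': sets bits 9 10 14 -> bits=0000000001100010
After insert 'ape': sets bits 2 3 4 -> bits=0011100001100010
After insert 'yak': sets bits 1 6 9 -> bits=0111101001100010
After insert 'bat': sets bits 9 12 14 -> bits=0111101001101010

Answer: 0111101001101010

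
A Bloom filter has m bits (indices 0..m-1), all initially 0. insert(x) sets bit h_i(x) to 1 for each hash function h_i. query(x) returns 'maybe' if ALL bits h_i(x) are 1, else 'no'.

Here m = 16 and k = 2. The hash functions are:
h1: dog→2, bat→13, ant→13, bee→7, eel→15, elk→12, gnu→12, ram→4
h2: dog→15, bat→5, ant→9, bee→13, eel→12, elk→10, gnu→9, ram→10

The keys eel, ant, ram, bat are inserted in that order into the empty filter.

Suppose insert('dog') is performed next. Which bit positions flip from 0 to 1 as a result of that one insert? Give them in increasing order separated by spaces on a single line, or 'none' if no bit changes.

Start: bits=0000000000000000
After insert 'eel': sets bits 12 15 -> bits=0000000000001001
After insert 'ant': sets bits 9 13 -> bits=0000000001001101
After insert 'ram': sets bits 4 10 -> bits=0000100001101101
After insert 'bat': sets bits 5 13 -> bits=0000110001101101
insert 'dog' would touch bits 2 15; currently bit2=0, bit15=1
Bits that are 0 among those (would change 0->1): 2

Answer: 2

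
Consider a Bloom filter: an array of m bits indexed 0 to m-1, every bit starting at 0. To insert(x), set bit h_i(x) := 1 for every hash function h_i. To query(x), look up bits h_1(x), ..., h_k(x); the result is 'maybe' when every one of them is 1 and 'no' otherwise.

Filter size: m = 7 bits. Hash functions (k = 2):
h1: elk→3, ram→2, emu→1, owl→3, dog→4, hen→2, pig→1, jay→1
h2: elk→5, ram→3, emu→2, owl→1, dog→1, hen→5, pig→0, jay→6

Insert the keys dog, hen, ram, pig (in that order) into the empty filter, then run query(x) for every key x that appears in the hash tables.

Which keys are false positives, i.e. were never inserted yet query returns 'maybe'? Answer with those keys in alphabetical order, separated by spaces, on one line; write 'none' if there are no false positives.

Answer: elk emu owl

Derivation:
Start: bits=0000000
After insert 'dog': sets bits 1 4 -> bits=0100100
After insert 'hen': sets bits 2 5 -> bits=0110110
After insert 'ram': sets bits 2 3 -> bits=0111110
After insert 'pig': sets bits 0 1 -> bits=1111110
Not inserted: elk emu jay owl — query each against bits=1111110:
query elk: checks bit3=1, bit5=1 (all 1) -> maybe => FALSE POSITIVE
query emu: checks bit1=1, bit2=1 (all 1) -> maybe => FALSE POSITIVE
query jay: checks bit1=1, bit6=0 (has a 0) -> no => not a false positive
query owl: checks bit1=1, bit3=1 (all 1) -> maybe => FALSE POSITIVE
False positives (alphabetical): elk emu owl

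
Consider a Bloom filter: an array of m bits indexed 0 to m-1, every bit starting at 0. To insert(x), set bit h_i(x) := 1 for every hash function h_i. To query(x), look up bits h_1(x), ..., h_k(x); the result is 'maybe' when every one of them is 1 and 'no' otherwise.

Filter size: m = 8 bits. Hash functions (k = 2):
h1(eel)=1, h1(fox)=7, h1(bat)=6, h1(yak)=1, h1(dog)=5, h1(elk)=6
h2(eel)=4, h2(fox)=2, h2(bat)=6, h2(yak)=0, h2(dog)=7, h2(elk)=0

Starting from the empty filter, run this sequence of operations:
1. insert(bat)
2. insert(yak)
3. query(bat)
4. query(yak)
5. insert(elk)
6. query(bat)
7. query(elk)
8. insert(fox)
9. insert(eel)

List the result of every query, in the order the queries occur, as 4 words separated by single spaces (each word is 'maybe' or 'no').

Answer: maybe maybe maybe maybe

Derivation:
Start: bits=00000000
Op 1: insert bat -> sets bits 6 -> bits=00000010
Op 2: insert yak -> sets bits 0 1 -> bits=11000010
Op 3: query bat -> checks bit6=1 (all 1) -> maybe
Op 4: query yak -> checks bit0=1, bit1=1 (all 1) -> maybe
Op 5: insert elk -> sets bits 0 6 -> bits=11000010
Op 6: query bat -> checks bit6=1 (all 1) -> maybe
Op 7: query elk -> checks bit0=1, bit6=1 (all 1) -> maybe
Op 8: insert fox -> sets bits 2 7 -> bits=11100011
Op 9: insert eel -> sets bits 1 4 -> bits=11101011
Query results in order: maybe maybe maybe maybe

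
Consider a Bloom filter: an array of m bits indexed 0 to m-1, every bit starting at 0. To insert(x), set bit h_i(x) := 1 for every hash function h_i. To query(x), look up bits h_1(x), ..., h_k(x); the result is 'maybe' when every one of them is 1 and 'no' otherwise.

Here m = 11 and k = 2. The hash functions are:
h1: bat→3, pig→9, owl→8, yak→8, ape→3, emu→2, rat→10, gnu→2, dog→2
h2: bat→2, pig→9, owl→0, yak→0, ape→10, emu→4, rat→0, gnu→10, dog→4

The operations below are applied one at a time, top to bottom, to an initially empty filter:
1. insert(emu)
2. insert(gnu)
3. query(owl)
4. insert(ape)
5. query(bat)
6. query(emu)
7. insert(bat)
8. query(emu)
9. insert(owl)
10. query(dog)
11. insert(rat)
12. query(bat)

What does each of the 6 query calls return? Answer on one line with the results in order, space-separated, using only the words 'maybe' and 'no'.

Answer: no maybe maybe maybe maybe maybe

Derivation:
Start: bits=00000000000
Op 1: insert emu -> sets bits 2 4 -> bits=00101000000
Op 2: insert gnu -> sets bits 2 10 -> bits=00101000001
Op 3: query owl -> checks bit0=0, bit8=0 (has a 0) -> no
Op 4: insert ape -> sets bits 3 10 -> bits=00111000001
Op 5: query bat -> checks bit2=1, bit3=1 (all 1) -> maybe
Op 6: query emu -> checks bit2=1, bit4=1 (all 1) -> maybe
Op 7: insert bat -> sets bits 2 3 -> bits=00111000001
Op 8: query emu -> checks bit2=1, bit4=1 (all 1) -> maybe
Op 9: insert owl -> sets bits 0 8 -> bits=10111000101
Op 10: query dog -> checks bit2=1, bit4=1 (all 1) -> maybe
Op 11: insert rat -> sets bits 0 10 -> bits=10111000101
Op 12: query bat -> checks bit2=1, bit3=1 (all 1) -> maybe
Query results in order: no maybe maybe maybe maybe maybe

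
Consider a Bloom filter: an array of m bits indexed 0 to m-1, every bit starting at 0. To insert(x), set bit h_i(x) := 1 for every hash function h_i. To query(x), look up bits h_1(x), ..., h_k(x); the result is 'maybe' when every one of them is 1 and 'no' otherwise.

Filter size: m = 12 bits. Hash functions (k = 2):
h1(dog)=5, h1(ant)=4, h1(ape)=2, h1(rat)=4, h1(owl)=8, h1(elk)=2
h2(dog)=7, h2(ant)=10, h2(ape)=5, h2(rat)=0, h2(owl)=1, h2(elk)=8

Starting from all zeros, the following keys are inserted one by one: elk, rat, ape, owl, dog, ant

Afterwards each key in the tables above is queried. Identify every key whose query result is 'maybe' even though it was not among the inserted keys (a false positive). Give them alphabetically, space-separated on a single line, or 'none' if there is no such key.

Answer: none

Derivation:
Start: bits=000000000000
After insert 'elk': sets bits 2 8 -> bits=001000001000
After insert 'rat': sets bits 0 4 -> bits=101010001000
After insert 'ape': sets bits 2 5 -> bits=101011001000
After insert 'owl': sets bits 1 8 -> bits=111011001000
After insert 'dog': sets bits 5 7 -> bits=111011011000
After insert 'ant': sets bits 4 10 -> bits=111011011010
Not inserted: (none) — query each against bits=111011011010:
False positives (alphabetical): none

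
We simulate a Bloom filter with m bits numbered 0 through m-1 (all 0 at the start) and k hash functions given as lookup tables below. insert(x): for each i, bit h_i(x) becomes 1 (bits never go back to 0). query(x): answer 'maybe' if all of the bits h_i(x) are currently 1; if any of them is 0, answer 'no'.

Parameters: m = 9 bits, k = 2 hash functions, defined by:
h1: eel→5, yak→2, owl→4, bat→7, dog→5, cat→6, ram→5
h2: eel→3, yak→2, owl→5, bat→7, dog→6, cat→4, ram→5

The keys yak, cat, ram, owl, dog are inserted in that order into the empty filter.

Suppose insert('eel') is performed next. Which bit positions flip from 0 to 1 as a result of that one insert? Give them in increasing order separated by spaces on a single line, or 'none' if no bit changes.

Start: bits=000000000
After insert 'yak': sets bits 2 -> bits=001000000
After insert 'cat': sets bits 4 6 -> bits=001010100
After insert 'ram': sets bits 5 -> bits=001011100
After insert 'owl': sets bits 4 5 -> bits=001011100
After insert 'dog': sets bits 5 6 -> bits=001011100
insert 'eel' would touch bits 3 5; currently bit3=0, bit5=1
Bits that are 0 among those (would change 0->1): 3

Answer: 3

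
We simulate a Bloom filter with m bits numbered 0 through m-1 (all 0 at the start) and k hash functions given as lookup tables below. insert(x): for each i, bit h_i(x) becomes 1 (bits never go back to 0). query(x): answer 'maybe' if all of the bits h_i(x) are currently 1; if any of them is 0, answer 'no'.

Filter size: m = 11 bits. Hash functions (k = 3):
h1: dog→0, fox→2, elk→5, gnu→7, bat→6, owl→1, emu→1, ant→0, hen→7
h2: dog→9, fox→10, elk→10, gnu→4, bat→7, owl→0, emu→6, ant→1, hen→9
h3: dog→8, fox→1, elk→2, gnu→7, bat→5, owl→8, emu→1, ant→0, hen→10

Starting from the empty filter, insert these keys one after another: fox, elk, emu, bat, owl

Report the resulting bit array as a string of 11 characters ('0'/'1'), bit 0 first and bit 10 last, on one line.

Start: bits=00000000000
After insert 'fox': sets bits 1 2 10 -> bits=01100000001
After insert 'elk': sets bits 2 5 10 -> bits=01100100001
After insert 'emu': sets bits 1 6 -> bits=01100110001
After insert 'bat': sets bits 5 6 7 -> bits=01100111001
After insert 'owl': sets bits 0 1 8 -> bits=11100111101

Answer: 11100111101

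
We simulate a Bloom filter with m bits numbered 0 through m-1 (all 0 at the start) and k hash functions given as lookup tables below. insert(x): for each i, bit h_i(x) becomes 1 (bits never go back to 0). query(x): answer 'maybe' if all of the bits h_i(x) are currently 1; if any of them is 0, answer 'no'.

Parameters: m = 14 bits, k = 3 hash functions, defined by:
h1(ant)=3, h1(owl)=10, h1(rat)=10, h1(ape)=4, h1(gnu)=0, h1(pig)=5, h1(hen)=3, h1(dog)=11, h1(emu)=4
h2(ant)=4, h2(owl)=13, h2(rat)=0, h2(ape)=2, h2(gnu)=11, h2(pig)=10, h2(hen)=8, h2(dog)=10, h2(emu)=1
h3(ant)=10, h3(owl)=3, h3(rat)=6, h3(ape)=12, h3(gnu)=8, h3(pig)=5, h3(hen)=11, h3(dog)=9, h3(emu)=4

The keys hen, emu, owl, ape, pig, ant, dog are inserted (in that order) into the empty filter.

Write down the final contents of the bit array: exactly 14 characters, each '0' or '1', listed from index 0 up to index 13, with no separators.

Answer: 01111100111111

Derivation:
Start: bits=00000000000000
After insert 'hen': sets bits 3 8 11 -> bits=00010000100100
After insert 'emu': sets bits 1 4 -> bits=01011000100100
After insert 'owl': sets bits 3 10 13 -> bits=01011000101101
After insert 'ape': sets bits 2 4 12 -> bits=01111000101111
After insert 'pig': sets bits 5 10 -> bits=01111100101111
After insert 'ant': sets bits 3 4 10 -> bits=01111100101111
After insert 'dog': sets bits 9 10 11 -> bits=01111100111111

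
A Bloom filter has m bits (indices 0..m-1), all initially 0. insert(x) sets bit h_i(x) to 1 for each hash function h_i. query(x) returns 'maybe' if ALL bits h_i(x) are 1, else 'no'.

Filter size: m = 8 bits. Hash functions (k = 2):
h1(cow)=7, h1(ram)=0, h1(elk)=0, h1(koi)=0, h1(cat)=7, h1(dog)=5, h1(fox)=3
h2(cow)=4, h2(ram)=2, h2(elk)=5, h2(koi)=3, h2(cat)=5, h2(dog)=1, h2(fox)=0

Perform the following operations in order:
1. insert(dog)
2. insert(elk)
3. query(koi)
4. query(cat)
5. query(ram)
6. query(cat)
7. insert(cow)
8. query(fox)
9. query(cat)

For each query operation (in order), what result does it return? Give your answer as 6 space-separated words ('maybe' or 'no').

Start: bits=00000000
Op 1: insert dog -> sets bits 1 5 -> bits=01000100
Op 2: insert elk -> sets bits 0 5 -> bits=11000100
Op 3: query koi -> checks bit0=1, bit3=0 (has a 0) -> no
Op 4: query cat -> checks bit5=1, bit7=0 (has a 0) -> no
Op 5: query ram -> checks bit0=1, bit2=0 (has a 0) -> no
Op 6: query cat -> checks bit5=1, bit7=0 (has a 0) -> no
Op 7: insert cow -> sets bits 4 7 -> bits=11001101
Op 8: query fox -> checks bit0=1, bit3=0 (has a 0) -> no
Op 9: query cat -> checks bit5=1, bit7=1 (all 1) -> maybe
Query results in order: no no no no no maybe

Answer: no no no no no maybe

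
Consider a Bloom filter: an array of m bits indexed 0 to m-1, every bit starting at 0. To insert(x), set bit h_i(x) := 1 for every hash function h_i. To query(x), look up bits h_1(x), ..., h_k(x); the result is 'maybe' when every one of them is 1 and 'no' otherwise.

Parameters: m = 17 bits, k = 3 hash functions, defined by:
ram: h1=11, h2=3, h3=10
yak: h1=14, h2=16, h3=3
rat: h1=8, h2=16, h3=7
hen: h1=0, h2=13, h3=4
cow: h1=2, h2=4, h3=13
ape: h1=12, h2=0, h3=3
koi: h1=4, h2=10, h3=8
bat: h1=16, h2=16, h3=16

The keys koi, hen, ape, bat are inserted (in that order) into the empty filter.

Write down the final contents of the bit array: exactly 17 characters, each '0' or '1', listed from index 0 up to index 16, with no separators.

Answer: 10011000101011001

Derivation:
Start: bits=00000000000000000
After insert 'koi': sets bits 4 8 10 -> bits=00001000101000000
After insert 'hen': sets bits 0 4 13 -> bits=10001000101001000
After insert 'ape': sets bits 0 3 12 -> bits=10011000101011000
After insert 'bat': sets bits 16 -> bits=10011000101011001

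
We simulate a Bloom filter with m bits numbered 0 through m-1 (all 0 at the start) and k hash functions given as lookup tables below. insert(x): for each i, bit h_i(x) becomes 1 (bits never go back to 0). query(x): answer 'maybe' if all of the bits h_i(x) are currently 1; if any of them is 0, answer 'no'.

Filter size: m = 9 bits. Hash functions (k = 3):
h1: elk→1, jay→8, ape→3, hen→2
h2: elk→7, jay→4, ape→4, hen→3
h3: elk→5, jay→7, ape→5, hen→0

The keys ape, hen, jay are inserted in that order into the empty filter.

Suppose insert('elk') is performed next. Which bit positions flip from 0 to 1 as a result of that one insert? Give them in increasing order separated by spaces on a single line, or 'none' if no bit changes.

Start: bits=000000000
After insert 'ape': sets bits 3 4 5 -> bits=000111000
After insert 'hen': sets bits 0 2 3 -> bits=101111000
After insert 'jay': sets bits 4 7 8 -> bits=101111011
insert 'elk' would touch bits 1 5 7; currently bit1=0, bit5=1, bit7=1
Bits that are 0 among those (would change 0->1): 1

Answer: 1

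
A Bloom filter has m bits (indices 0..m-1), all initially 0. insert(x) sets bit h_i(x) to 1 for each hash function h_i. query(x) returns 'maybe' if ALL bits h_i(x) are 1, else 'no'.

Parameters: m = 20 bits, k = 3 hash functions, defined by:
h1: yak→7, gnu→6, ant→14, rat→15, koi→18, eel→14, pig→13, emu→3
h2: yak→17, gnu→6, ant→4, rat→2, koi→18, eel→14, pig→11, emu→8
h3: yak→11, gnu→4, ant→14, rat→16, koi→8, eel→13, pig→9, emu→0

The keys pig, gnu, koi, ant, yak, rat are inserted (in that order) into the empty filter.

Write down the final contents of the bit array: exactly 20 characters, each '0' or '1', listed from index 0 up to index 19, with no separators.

Answer: 00101011110101111110

Derivation:
Start: bits=00000000000000000000
After insert 'pig': sets bits 9 11 13 -> bits=00000000010101000000
After insert 'gnu': sets bits 4 6 -> bits=00001010010101000000
After insert 'koi': sets bits 8 18 -> bits=00001010110101000010
After insert 'ant': sets bits 4 14 -> bits=00001010110101100010
After insert 'yak': sets bits 7 11 17 -> bits=00001011110101100110
After insert 'rat': sets bits 2 15 16 -> bits=00101011110101111110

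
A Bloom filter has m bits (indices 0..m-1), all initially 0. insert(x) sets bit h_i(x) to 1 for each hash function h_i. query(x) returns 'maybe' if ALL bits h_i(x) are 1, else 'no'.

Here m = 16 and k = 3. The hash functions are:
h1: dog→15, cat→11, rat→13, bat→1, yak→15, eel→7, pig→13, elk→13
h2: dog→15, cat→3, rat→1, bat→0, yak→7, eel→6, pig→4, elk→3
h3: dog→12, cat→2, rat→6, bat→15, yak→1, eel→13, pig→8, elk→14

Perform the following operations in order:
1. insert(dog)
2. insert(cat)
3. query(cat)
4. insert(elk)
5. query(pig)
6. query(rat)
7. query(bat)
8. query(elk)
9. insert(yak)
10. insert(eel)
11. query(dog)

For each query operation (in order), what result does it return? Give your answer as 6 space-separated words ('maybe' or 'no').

Start: bits=0000000000000000
Op 1: insert dog -> sets bits 12 15 -> bits=0000000000001001
Op 2: insert cat -> sets bits 2 3 11 -> bits=0011000000011001
Op 3: query cat -> checks bit2=1, bit3=1, bit11=1 (all 1) -> maybe
Op 4: insert elk -> sets bits 3 13 14 -> bits=0011000000011111
Op 5: query pig -> checks bit4=0, bit8=0, bit13=1 (has a 0) -> no
Op 6: query rat -> checks bit1=0, bit6=0, bit13=1 (has a 0) -> no
Op 7: query bat -> checks bit0=0, bit1=0, bit15=1 (has a 0) -> no
Op 8: query elk -> checks bit3=1, bit13=1, bit14=1 (all 1) -> maybe
Op 9: insert yak -> sets bits 1 7 15 -> bits=0111000100011111
Op 10: insert eel -> sets bits 6 7 13 -> bits=0111001100011111
Op 11: query dog -> checks bit12=1, bit15=1 (all 1) -> maybe
Query results in order: maybe no no no maybe maybe

Answer: maybe no no no maybe maybe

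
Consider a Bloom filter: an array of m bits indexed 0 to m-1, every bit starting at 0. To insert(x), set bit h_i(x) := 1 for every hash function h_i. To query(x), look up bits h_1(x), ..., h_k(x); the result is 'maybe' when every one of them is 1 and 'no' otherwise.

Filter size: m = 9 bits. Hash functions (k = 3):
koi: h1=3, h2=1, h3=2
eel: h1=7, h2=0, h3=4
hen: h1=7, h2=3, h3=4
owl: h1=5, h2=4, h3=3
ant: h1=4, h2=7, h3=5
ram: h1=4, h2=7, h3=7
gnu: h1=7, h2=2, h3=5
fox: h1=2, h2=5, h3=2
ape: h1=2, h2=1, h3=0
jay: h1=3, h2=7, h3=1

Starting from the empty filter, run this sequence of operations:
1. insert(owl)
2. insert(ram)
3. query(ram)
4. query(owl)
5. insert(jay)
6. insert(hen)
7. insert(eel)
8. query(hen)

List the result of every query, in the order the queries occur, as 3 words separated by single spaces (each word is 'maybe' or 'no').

Answer: maybe maybe maybe

Derivation:
Start: bits=000000000
Op 1: insert owl -> sets bits 3 4 5 -> bits=000111000
Op 2: insert ram -> sets bits 4 7 -> bits=000111010
Op 3: query ram -> checks bit4=1, bit7=1 (all 1) -> maybe
Op 4: query owl -> checks bit3=1, bit4=1, bit5=1 (all 1) -> maybe
Op 5: insert jay -> sets bits 1 3 7 -> bits=010111010
Op 6: insert hen -> sets bits 3 4 7 -> bits=010111010
Op 7: insert eel -> sets bits 0 4 7 -> bits=110111010
Op 8: query hen -> checks bit3=1, bit4=1, bit7=1 (all 1) -> maybe
Query results in order: maybe maybe maybe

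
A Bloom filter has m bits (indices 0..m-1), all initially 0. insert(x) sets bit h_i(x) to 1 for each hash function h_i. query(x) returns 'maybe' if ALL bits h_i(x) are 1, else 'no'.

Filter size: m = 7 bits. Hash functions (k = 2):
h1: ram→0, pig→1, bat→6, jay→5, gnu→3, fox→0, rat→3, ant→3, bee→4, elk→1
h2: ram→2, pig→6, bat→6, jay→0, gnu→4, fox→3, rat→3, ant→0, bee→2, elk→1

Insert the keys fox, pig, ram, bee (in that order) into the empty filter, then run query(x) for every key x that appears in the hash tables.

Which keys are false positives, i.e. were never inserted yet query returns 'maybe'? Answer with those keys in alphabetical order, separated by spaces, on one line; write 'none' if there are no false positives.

Start: bits=0000000
After insert 'fox': sets bits 0 3 -> bits=1001000
After insert 'pig': sets bits 1 6 -> bits=1101001
After insert 'ram': sets bits 0 2 -> bits=1111001
After insert 'bee': sets bits 2 4 -> bits=1111101
Not inserted: ant bat elk gnu jay rat — query each against bits=1111101:
query ant: checks bit0=1, bit3=1 (all 1) -> maybe => FALSE POSITIVE
query bat: checks bit6=1 (all 1) -> maybe => FALSE POSITIVE
query elk: checks bit1=1 (all 1) -> maybe => FALSE POSITIVE
query gnu: checks bit3=1, bit4=1 (all 1) -> maybe => FALSE POSITIVE
query jay: checks bit0=1, bit5=0 (has a 0) -> no => not a false positive
query rat: checks bit3=1 (all 1) -> maybe => FALSE POSITIVE
False positives (alphabetical): ant bat elk gnu rat

Answer: ant bat elk gnu rat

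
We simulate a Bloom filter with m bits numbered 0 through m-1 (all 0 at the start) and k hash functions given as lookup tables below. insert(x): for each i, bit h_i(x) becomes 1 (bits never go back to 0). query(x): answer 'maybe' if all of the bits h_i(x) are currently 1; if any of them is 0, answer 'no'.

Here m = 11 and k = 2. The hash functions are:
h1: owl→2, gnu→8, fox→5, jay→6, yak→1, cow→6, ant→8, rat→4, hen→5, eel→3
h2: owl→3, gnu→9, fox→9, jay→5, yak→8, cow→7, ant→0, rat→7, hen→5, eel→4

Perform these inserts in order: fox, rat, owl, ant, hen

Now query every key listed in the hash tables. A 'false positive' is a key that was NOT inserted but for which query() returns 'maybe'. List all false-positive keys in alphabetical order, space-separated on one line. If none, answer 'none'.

Answer: eel gnu

Derivation:
Start: bits=00000000000
After insert 'fox': sets bits 5 9 -> bits=00000100010
After insert 'rat': sets bits 4 7 -> bits=00001101010
After insert 'owl': sets bits 2 3 -> bits=00111101010
After insert 'ant': sets bits 0 8 -> bits=10111101110
After insert 'hen': sets bits 5 -> bits=10111101110
Not inserted: cow eel gnu jay yak — query each against bits=10111101110:
query cow: checks bit6=0, bit7=1 (has a 0) -> no => not a false positive
query eel: checks bit3=1, bit4=1 (all 1) -> maybe => FALSE POSITIVE
query gnu: checks bit8=1, bit9=1 (all 1) -> maybe => FALSE POSITIVE
query jay: checks bit5=1, bit6=0 (has a 0) -> no => not a false positive
query yak: checks bit1=0, bit8=1 (has a 0) -> no => not a false positive
False positives (alphabetical): eel gnu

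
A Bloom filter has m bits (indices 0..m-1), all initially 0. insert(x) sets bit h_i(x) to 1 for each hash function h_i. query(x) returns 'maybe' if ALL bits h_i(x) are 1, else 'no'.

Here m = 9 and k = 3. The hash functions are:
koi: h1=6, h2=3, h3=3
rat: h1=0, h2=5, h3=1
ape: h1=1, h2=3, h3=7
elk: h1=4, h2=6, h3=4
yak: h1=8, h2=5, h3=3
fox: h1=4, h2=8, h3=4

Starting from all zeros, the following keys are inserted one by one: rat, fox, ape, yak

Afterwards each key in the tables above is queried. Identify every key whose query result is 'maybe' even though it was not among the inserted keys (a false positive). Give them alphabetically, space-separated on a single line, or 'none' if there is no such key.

Answer: none

Derivation:
Start: bits=000000000
After insert 'rat': sets bits 0 1 5 -> bits=110001000
After insert 'fox': sets bits 4 8 -> bits=110011001
After insert 'ape': sets bits 1 3 7 -> bits=110111011
After insert 'yak': sets bits 3 5 8 -> bits=110111011
Not inserted: elk koi — query each against bits=110111011:
query elk: checks bit4=1, bit6=0 (has a 0) -> no => not a false positive
query koi: checks bit3=1, bit6=0 (has a 0) -> no => not a false positive
False positives (alphabetical): none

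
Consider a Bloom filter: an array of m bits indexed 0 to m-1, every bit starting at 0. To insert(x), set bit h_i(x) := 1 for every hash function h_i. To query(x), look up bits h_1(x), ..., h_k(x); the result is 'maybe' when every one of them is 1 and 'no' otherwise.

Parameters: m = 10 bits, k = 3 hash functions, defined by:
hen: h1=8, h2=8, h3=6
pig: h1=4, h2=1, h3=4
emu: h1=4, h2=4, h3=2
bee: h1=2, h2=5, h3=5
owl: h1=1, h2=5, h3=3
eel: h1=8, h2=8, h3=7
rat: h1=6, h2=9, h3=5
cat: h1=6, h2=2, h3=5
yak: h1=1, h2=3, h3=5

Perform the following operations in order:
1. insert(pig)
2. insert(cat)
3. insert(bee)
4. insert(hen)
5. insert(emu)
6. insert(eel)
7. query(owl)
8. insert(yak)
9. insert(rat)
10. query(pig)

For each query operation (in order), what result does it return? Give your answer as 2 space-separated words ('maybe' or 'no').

Answer: no maybe

Derivation:
Start: bits=0000000000
Op 1: insert pig -> sets bits 1 4 -> bits=0100100000
Op 2: insert cat -> sets bits 2 5 6 -> bits=0110111000
Op 3: insert bee -> sets bits 2 5 -> bits=0110111000
Op 4: insert hen -> sets bits 6 8 -> bits=0110111010
Op 5: insert emu -> sets bits 2 4 -> bits=0110111010
Op 6: insert eel -> sets bits 7 8 -> bits=0110111110
Op 7: query owl -> checks bit1=1, bit3=0, bit5=1 (has a 0) -> no
Op 8: insert yak -> sets bits 1 3 5 -> bits=0111111110
Op 9: insert rat -> sets bits 5 6 9 -> bits=0111111111
Op 10: query pig -> checks bit1=1, bit4=1 (all 1) -> maybe
Query results in order: no maybe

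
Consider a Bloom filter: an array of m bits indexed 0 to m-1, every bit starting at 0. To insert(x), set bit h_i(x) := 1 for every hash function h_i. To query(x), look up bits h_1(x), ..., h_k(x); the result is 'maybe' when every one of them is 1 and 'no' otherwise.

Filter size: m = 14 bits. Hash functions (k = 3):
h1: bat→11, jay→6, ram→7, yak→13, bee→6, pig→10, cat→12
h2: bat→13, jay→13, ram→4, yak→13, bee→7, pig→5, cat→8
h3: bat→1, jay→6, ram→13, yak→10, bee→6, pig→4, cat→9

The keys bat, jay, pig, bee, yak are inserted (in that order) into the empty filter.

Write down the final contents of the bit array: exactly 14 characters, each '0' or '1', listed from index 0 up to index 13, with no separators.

Start: bits=00000000000000
After insert 'bat': sets bits 1 11 13 -> bits=01000000000101
After insert 'jay': sets bits 6 13 -> bits=01000010000101
After insert 'pig': sets bits 4 5 10 -> bits=01001110001101
After insert 'bee': sets bits 6 7 -> bits=01001111001101
After insert 'yak': sets bits 10 13 -> bits=01001111001101

Answer: 01001111001101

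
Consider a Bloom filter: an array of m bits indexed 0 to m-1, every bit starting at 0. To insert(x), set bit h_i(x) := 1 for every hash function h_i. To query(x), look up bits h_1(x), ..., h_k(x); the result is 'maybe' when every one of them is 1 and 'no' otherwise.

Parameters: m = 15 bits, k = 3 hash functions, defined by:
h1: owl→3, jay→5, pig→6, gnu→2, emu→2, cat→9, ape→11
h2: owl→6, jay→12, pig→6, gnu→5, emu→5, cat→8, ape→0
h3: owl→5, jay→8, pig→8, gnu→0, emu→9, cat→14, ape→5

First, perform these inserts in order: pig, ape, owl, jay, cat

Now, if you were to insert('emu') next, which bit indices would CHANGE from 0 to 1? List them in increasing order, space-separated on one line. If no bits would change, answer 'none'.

Answer: 2

Derivation:
Start: bits=000000000000000
After insert 'pig': sets bits 6 8 -> bits=000000101000000
After insert 'ape': sets bits 0 5 11 -> bits=100001101001000
After insert 'owl': sets bits 3 5 6 -> bits=100101101001000
After insert 'jay': sets bits 5 8 12 -> bits=100101101001100
After insert 'cat': sets bits 8 9 14 -> bits=100101101101101
insert 'emu' would touch bits 2 5 9; currently bit2=0, bit5=1, bit9=1
Bits that are 0 among those (would change 0->1): 2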